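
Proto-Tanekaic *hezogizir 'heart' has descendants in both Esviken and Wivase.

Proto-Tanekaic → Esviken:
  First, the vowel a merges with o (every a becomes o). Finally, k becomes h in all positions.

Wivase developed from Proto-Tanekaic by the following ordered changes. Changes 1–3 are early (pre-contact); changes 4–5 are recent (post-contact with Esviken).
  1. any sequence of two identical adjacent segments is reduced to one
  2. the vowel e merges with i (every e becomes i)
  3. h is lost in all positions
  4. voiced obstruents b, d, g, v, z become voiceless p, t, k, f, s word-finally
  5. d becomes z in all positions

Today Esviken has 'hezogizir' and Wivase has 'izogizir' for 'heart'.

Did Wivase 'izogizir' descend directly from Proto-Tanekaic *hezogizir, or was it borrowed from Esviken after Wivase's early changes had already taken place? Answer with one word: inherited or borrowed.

inherited

If inherited, *hezogizir would pass through all of Wivase's changes:
Wivase: *hezogizir > hizogizir > izogizir  (by vowel merger, h-loss)
If borrowed from Esviken 'hezogizir' after the early changes, it would undergo only the recent ones:
  rule 4 (final devoicing): no change (hezogizir)
  rule 5 (unconditioned shift): no change (hezogizir)
  ⇒ as a loan: hezogizir
Wivase 'izogizir' matches the inherited outcome exactly, so it is an inherited cognate, not a loan.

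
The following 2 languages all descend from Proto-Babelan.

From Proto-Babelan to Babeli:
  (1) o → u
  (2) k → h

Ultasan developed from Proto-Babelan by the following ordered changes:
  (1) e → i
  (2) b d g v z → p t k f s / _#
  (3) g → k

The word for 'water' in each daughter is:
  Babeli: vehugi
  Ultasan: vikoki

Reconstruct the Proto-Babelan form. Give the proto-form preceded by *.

*vekogi

Position 4: Babeli has u, Ultasan has o. Ultasan preserves o here (none of its changes turn any other segment into o), so the proto-segment is *o.
Position 5: Babeli has g, Ultasan has k. Babeli preserves g here (none of its changes turn any other segment into g), so the proto-segment is *g.
Position 2: Babeli has e, Ultasan has i. Babeli preserves e here (none of its changes turn any other segment into e), so the proto-segment is *e.
This points to *vekogi. Verify forward in each daughter:
Babeli: start from *vekogi.
  rule 1 (vowel merger): vekogi → vekugi
  rule 2 (unconditioned shift): vekugi → vehugi
  ⇒ Babeli vehugi
Ultasan: *vekogi > vikogi > vikoki  (by vowel merger, unconditioned shift)
Only *vekogi yields all of Babeli vehugi, Ultasan vikoki.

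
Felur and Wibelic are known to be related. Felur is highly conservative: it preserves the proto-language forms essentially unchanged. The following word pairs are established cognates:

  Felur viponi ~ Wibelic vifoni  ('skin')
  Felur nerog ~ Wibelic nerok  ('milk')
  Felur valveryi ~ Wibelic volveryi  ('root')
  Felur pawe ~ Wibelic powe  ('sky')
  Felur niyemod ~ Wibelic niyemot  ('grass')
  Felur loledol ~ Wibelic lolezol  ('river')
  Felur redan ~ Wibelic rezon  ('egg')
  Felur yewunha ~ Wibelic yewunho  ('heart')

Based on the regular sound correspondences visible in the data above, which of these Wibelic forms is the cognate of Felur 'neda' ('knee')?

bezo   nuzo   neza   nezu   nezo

redan ~ rezon — Felur d corresponds to Wibelic z between vowels (before a back vowel).
yewunha ~ yewunho — Felur a corresponds to Wibelic o word-finally.
Applying these to Felur 'neda':
  neda → neza   (d→z between vowels (before a back vowel))
  neza → nezo   (a→o word-finally)
So the Wibelic cognate is 'nezo'.

nezo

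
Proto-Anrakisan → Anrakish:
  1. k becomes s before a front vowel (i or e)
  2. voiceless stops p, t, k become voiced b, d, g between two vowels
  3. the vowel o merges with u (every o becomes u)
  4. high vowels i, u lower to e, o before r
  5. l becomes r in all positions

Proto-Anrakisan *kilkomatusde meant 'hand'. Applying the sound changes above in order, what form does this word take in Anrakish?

Anrakish: *kilkomatusde > silkomatusde > silkomadusde > silkumadusde > sirkumadusde  (by palatalisation, intervocalic voicing, vowel merger, unconditioned shift)

sirkumadusde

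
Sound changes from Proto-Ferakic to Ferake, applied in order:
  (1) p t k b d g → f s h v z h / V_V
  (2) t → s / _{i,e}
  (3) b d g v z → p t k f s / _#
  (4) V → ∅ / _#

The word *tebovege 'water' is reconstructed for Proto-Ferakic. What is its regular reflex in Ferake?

Ferake: *tebovege > tevovehe > sevovehe > sevoveh  (by intervocalic lenition, palatalisation, apocope)

sevoveh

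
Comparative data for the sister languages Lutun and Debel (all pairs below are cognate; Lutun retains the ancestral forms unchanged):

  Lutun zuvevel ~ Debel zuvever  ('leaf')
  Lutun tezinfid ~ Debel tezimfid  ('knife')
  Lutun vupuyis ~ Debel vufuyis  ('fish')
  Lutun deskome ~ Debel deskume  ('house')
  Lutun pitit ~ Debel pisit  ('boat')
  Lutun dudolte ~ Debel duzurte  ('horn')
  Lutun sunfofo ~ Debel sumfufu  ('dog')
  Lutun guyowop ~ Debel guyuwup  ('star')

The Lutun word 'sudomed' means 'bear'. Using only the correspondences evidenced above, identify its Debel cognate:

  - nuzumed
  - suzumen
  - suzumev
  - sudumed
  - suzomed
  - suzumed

dudolte ~ duzurte — Lutun d corresponds to Debel z between vowels (before a back vowel).
deskome ~ deskume — Lutun o corresponds to Debel u after a consonant, before a nasal.
Applying these to Lutun 'sudomed':
  sudomed → suzomed   (d→z between vowels (before a back vowel))
  suzomed → suzumed   (o→u after a consonant, before a nasal)
So the Debel cognate is 'suzumed'.

suzumed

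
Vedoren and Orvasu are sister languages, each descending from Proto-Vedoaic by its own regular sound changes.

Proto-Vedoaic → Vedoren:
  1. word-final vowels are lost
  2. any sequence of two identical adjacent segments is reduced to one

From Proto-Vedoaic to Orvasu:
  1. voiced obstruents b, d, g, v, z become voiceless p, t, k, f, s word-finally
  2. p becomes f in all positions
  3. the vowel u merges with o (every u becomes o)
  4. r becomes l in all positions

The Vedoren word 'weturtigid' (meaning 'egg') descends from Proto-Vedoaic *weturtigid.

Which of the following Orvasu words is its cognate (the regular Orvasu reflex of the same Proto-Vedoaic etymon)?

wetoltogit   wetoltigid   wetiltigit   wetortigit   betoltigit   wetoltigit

Orvasu: *weturtigid
  weturtigid → weturtigit   [final devoicing]
  weturtigit (rule 2 does not apply)
  weturtigit → wetortigit   [vowel merger]
  wetortigit → wetoltigit   [unconditioned shift]
  giving Orvasu wetoltigit.
Only 'wetoltigit' matches the regular Orvasu development of *weturtigid.

wetoltigit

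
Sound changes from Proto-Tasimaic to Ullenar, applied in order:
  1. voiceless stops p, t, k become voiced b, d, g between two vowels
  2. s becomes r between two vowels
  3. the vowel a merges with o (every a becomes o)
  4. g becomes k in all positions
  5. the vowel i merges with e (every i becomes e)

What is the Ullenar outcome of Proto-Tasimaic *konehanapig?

konehonobek

Ullenar: *konehanapig
  konehanapig → konehanabig   [intervocalic voicing]
  konehanabig (rule 2 does not apply)
  konehanabig → konehonobig   [vowel merger]
  konehonobig → konehonobik   [unconditioned shift]
  konehonobik → konehonobek   [vowel merger]
  giving Ullenar konehonobek.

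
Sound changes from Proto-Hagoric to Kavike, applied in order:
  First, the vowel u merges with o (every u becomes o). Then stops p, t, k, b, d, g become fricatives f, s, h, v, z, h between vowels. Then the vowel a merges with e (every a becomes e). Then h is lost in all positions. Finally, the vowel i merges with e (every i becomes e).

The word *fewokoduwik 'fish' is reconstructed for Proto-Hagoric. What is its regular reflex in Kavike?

fewoozowek

Kavike: *fewokoduwik
  fewokoduwik → fewokodowik   [vowel merger]
  fewokodowik → fewohozowik   [intervocalic lenition]
  fewohozowik (rule 3 does not apply)
  fewohozowik → fewoozowik   [h-loss]
  fewoozowik → fewoozowek   [vowel merger]
  giving Kavike fewoozowek.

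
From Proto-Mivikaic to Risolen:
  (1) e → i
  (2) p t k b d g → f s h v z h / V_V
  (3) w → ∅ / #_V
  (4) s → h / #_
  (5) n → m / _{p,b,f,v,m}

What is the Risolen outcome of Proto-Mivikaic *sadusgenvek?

Risolen: *sadusgenvek > sadusginvik > sazusginvik > hazusginvik > hazusgimvik  (by vowel merger, intervocalic lenition, debuccalisation, nasal place assimilation)

hazusgimvik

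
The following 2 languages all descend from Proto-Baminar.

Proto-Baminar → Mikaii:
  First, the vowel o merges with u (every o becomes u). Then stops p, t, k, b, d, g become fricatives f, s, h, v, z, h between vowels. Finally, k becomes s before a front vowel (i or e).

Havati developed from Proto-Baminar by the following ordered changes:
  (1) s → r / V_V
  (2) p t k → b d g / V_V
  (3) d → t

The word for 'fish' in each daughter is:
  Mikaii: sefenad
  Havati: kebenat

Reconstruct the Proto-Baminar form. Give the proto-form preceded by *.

*kepenad

Position 3: Mikaii has f, Havati has b. Taking the neighbouring segments as reconstructed: Mikaii f could go back to *p or *f; Havati b could go back to *p or *b — the one source consistent with every daughter is *p.
Position 1: Mikaii has s, Havati has k. Havati preserves k here (none of its changes turn any other segment into k), so the proto-segment is *k.
This points to *kepenad. Verify forward in each daughter:
Mikaii: *kepenad > kefenad > sefenad  (by intervocalic lenition, palatalisation)
Havati: start from *kepenad.
  rule 1: no change — kepenad
  rule 2 (intervocalic voicing): kepenad → kebenad
  rule 3 (unconditioned shift): kebenad → kebenat
  ⇒ Havati kebenat
*kepenad is the unique common source.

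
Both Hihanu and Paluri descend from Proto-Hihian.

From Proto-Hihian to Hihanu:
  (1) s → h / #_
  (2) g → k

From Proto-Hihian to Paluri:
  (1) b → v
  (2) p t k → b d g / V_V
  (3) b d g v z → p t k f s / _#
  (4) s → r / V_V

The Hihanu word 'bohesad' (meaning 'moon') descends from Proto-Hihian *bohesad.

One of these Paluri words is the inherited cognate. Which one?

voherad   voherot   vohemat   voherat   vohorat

voherat

Paluri: *bohesad > vohesad > vohesat > voherat  (by unconditioned shift, final devoicing, rhotacism)
Only 'voherat' matches the regular Paluri development of *bohesad.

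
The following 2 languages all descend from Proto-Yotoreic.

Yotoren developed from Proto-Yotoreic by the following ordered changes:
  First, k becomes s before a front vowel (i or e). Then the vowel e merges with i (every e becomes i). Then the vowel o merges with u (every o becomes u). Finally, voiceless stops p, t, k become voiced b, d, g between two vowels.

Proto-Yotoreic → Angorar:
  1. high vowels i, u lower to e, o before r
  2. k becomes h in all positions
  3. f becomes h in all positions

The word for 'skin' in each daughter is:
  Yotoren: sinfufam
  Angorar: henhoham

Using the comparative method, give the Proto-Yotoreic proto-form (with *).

*kenfofam

Position 1: Yotoren has s, Angorar has h. Taking the neighbouring segments as reconstructed: Yotoren s could go back to *k or *s; Angorar h could go back to *k or *f or *h — the one source consistent with every daughter is *k.
Position 5: Yotoren has u, Angorar has o. Taking the neighbouring segments as reconstructed: Yotoren u could go back to *o or *u; Angorar o can only go back to *o — the one source consistent with every daughter is *o.
Position 6: Yotoren has f, Angorar has h. Yotoren preserves f here (none of its changes turn any other segment into f), so the proto-segment is *f.
Verify the candidate proto-form against each daughter:
Yotoren: start from *kenfofam.
  rule 1 (palatalisation): kenfofam → senfofam
  rule 2 (vowel merger): senfofam → sinfofam
  rule 3 (vowel merger): sinfofam → sinfufam
  rule 4: no change — sinfufam
  ⇒ Yotoren sinfufam
Angorar: *kenfofam
  kenfofam (rule 1 does not apply)
  kenfofam → henfofam   [unconditioned shift]
  henfofam → henhoham   [unconditioned shift]
  giving Angorar henhoham.
*kenfofam is the unique common source.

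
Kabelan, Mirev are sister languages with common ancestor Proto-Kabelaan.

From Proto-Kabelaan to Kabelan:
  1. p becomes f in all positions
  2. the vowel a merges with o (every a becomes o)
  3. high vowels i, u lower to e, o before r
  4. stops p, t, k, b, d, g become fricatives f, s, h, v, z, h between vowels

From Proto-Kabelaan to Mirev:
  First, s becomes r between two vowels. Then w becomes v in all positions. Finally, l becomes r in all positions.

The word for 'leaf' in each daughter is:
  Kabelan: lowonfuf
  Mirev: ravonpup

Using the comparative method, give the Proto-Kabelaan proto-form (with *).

*lawonpup

Position 2: Kabelan has o, Mirev has a. Mirev preserves a here (none of its changes turn any other segment into a), so the proto-segment is *a.
Position 8: Kabelan has f, Mirev has p. Mirev preserves p here (none of its changes turn any other segment into p), so the proto-segment is *p.
Position 1: Kabelan has l, Mirev has r. Kabelan preserves l here (none of its changes turn any other segment into l), so the proto-segment is *l.
Continuing position by position gives *lawonpup; check it forward:
Kabelan: *lawonpup > lawonfuf > lowonfuf  (by unconditioned shift, vowel merger)
Mirev: *lawonpup
  lawonpup (rule 1 does not apply)
  lawonpup → lavonpup   [unconditioned shift]
  lavonpup → ravonpup   [unconditioned shift]
  giving Mirev ravonpup.
No other proto-form is consistent with every reflex, so the reconstruction is *lawonpup.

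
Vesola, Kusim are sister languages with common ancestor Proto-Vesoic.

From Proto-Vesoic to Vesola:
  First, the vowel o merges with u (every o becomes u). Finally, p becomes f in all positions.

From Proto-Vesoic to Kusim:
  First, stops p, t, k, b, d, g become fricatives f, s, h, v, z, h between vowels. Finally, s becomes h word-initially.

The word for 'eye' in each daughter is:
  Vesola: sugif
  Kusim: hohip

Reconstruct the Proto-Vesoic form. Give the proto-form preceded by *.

Position 1: Vesola has s, Kusim has h. Vesola preserves s here (none of its changes turn any other segment into s), so the proto-segment is *s.
Position 3: Vesola has g, Kusim has h. Vesola preserves g here (none of its changes turn any other segment into g), so the proto-segment is *g.
Verify the candidate proto-form against each daughter:
Vesola: *sogip
  sogip → sugip   [vowel merger]
  sugip → sugif   [unconditioned shift]
  giving Vesola sugif.
Kusim: *sogip > sohip > hohip  (by intervocalic lenition, debuccalisation)
No other proto-form is consistent with every reflex, so the reconstruction is *sogip.

*sogip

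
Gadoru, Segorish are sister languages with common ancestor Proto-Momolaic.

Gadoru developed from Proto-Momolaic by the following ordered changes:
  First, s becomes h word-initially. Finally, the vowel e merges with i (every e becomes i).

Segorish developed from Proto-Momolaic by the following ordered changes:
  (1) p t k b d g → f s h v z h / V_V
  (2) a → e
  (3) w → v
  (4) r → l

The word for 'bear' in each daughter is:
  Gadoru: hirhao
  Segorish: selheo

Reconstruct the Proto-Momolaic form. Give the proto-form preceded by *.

Position 2: Gadoru has i, Segorish has e. Taking the neighbouring segments as reconstructed: Gadoru i could go back to *e or *i; Segorish e could go back to *a or *e — the one source consistent with every daughter is *e.
Position 1: Gadoru has h, Segorish has s. Taking the neighbouring segments as reconstructed: Gadoru h could go back to *s or *h; Segorish s can only go back to *s — the one source consistent with every daughter is *s.
Position 3: Gadoru has r, Segorish has l. Gadoru preserves r here (none of its changes turn any other segment into r), so the proto-segment is *r.
Continuing position by position gives *serhao; check it forward:
Gadoru: *serhao
  serhao → herhao   [debuccalisation]
  herhao → hirhao   [vowel merger]
  giving Gadoru hirhao.
Segorish: *serhao
  serhao (rule 1 does not apply)
  serhao → serheo   [vowel merger]
  serheo (rule 3 does not apply)
  serheo → selheo   [unconditioned shift]
  giving Segorish selheo.
No other proto-form is consistent with every reflex, so the reconstruction is *serhao.

*serhao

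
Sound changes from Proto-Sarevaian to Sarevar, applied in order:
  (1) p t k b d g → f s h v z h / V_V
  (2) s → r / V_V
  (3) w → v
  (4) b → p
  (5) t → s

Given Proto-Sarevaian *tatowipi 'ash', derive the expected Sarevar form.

Sarevar: start from *tatowipi.
  rule 1 (intervocalic lenition): tatowipi → tasowifi
  rule 2 (rhotacism): tasowifi → tarowifi
  rule 3 (unconditioned shift): tarowifi → tarovifi
  rule 4: no change — tarovifi
  rule 5 (unconditioned shift): tarovifi → sarovifi
  ⇒ Sarevar sarovifi

sarovifi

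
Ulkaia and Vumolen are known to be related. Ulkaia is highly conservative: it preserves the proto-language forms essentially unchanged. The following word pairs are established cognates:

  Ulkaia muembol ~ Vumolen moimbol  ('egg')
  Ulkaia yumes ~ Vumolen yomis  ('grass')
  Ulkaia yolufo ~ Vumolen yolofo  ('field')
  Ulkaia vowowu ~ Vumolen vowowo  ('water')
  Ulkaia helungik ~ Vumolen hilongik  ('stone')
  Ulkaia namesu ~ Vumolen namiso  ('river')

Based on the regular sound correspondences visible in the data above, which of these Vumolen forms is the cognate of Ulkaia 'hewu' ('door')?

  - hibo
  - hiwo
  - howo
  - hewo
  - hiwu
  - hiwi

yumes ~ yomis, helungik ~ hilongik — Ulkaia e corresponds to Vumolen i after a consonant, before a consonant other than r, m, n, p, b, f, v.
vowowu ~ vowowo, namesu ~ namiso — Ulkaia u corresponds to Vumolen o word-finally.
Applying these to Ulkaia 'hewu':
  hewu → hiwu   (e→i after a consonant, before a consonant other than r, m, n, p, b, f, v)
  hiwu → hiwo   (u→o word-finally)
So the Vumolen cognate is 'hiwo'.

hiwo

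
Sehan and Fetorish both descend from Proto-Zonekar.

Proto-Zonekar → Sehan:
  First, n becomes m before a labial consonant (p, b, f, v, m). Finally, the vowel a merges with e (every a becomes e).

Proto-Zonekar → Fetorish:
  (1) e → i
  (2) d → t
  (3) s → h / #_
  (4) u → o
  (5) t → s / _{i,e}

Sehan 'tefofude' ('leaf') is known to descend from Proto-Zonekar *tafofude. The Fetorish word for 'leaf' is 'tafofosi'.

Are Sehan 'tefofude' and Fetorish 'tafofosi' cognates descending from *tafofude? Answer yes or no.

yes

Derive the expected Fetorish reflex of *tafofude:
Fetorish: start from *tafofude.
  rule 1 (vowel merger): tafofude → tafofudi
  rule 2 (unconditioned shift): tafofudi → tafofuti
  rule 3: no change — tafofuti
  rule 4 (vowel merger): tafofuti → tafofoti
  rule 5 (palatalisation): tafofoti → tafofosi
  ⇒ Fetorish tafofosi
Fetorish 'tafofosi' matches the regular reflex exactly, so the pair is cognate.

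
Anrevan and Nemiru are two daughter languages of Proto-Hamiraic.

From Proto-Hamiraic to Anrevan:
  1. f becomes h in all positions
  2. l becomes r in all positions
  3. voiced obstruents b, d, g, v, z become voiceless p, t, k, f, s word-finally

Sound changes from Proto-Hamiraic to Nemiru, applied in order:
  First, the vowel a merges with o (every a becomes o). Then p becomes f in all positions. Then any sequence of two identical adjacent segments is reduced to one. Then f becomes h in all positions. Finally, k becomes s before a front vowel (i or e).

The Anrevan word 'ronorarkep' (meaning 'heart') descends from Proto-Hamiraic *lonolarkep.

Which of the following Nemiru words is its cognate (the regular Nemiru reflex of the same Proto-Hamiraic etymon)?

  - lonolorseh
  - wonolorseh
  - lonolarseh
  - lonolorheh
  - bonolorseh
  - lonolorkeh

lonolorseh

Nemiru: start from *lonolarkep.
  rule 1 (vowel merger): lonolarkep → lonolorkep
  rule 2 (unconditioned shift): lonolorkep → lonolorkef
  rule 3: no change — lonolorkef
  rule 4 (unconditioned shift): lonolorkef → lonolorkeh
  rule 5 (palatalisation): lonolorkeh → lonolorseh
  ⇒ Nemiru lonolorseh
Only 'lonolorseh' matches the regular Nemiru development of *lonolarkep.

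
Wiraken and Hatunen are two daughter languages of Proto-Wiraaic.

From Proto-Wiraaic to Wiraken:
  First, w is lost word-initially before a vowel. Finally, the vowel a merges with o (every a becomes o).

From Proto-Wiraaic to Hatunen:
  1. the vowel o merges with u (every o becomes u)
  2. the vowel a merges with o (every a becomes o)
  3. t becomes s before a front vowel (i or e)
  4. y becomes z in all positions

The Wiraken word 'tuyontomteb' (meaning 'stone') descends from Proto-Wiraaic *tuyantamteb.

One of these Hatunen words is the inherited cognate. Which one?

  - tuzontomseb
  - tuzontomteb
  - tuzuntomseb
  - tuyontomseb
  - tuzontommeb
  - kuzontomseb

tuzontomseb

Hatunen: start from *tuyantamteb.
  rule 1: no change — tuyantamteb
  rule 2 (vowel merger): tuyantamteb → tuyontomteb
  rule 3 (palatalisation): tuyontomteb → tuyontomseb
  rule 4 (unconditioned shift): tuyontomseb → tuzontomseb
  ⇒ Hatunen tuzontomseb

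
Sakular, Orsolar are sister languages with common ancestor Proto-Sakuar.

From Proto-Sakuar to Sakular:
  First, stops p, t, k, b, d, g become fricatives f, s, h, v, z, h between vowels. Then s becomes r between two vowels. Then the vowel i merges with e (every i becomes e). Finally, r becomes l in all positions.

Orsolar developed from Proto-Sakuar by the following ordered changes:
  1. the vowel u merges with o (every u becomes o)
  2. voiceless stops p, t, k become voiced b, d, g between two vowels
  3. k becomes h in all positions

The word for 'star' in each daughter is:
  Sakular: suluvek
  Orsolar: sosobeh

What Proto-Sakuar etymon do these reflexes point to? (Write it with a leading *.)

Position 7: Sakular has k, Orsolar has h. Sakular preserves k here (none of its changes turn any other segment into k), so the proto-segment is *k.
Position 5: Sakular has v, Orsolar has b. Taking the neighbouring segments as reconstructed: Sakular v could go back to *b or *v; Orsolar b could go back to *p or *b — the one source consistent with every daughter is *b.
Verify the candidate proto-form against each daughter:
Sakular: *susubek
  susubek → susuvek   [intervocalic lenition]
  susuvek → suruvek   [rhotacism]
  suruvek (rule 3 does not apply)
  suruvek → suluvek   [unconditioned shift]
  giving Sakular suluvek.
Orsolar: *susubek > sosobek > sosobeh  (by vowel merger, unconditioned shift)
No other proto-form is consistent with every reflex, so the reconstruction is *susubek.

*susubek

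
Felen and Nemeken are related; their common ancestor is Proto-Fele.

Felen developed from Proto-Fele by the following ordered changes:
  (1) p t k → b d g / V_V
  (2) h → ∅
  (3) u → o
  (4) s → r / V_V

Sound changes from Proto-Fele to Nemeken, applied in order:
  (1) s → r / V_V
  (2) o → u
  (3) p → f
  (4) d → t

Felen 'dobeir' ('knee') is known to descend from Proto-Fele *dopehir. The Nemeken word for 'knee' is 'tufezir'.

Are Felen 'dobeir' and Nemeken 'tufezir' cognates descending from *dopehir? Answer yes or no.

no

Derive the expected Nemeken reflex of *dopehir:
Nemeken: start from *dopehir.
  rule 1: no change — dopehir
  rule 2 (vowel merger): dopehir → dupehir
  rule 3 (unconditioned shift): dupehir → dufehir
  rule 4 (unconditioned shift): dufehir → tufehir
  ⇒ Nemeken tufehir
The regular Nemeken reflex would be 'tufehir', but the attested form is 'tufezir'. The correspondence is irregular, so they are not cognates (the Nemeken form has a different source).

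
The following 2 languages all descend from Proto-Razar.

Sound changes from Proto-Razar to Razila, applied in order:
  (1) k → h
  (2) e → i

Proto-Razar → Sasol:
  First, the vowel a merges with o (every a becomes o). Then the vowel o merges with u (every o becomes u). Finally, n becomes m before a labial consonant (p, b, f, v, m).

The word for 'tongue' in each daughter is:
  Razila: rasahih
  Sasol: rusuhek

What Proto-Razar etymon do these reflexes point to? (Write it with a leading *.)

*rasahek

Position 7: Razila has h, Sasol has k. Sasol preserves k here (none of its changes turn any other segment into k), so the proto-segment is *k.
Position 2: Razila has a, Sasol has u. Razila preserves a here (none of its changes turn any other segment into a), so the proto-segment is *a.
This points to *rasahek. Verify forward in each daughter:
Razila: start from *rasahek.
  rule 1 (unconditioned shift): rasahek → rasaheh
  rule 2 (vowel merger): rasaheh → rasahih
  ⇒ Razila rasahih
Sasol: start from *rasahek.
  rule 1 (vowel merger): rasahek → rosohek
  rule 2 (vowel merger): rosohek → rusuhek
  rule 3: no change — rusuhek
  ⇒ Sasol rusuhek
Only *rasahek yields all of Razila rasahih, Sasol rusuhek.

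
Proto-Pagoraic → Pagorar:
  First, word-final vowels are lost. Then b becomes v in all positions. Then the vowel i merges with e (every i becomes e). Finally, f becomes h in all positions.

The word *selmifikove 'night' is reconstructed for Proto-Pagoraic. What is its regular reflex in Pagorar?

selmehekov

Pagorar: *selmifikove
  selmifikove → selmifikov   [apocope]
  selmifikov (rule 2 does not apply)
  selmifikov → selmefekov   [vowel merger]
  selmefekov → selmehekov   [unconditioned shift]
  giving Pagorar selmehekov.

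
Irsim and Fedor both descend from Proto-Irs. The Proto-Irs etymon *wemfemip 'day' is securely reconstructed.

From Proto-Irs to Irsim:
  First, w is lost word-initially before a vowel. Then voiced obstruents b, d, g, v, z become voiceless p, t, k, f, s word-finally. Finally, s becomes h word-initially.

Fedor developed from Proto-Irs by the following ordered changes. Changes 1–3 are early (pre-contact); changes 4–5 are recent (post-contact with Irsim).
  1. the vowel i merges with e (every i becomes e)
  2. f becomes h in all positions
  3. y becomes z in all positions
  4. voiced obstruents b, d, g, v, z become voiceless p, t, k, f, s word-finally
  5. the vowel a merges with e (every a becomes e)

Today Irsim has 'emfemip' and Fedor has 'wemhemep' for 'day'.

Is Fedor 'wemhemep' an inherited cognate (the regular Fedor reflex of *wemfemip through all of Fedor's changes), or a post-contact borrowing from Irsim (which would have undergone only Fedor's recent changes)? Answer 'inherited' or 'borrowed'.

inherited

If inherited, *wemfemip would pass through all of Fedor's changes:
Fedor: *wemfemip
  wemfemip → wemfemep   [vowel merger]
  wemfemep → wemhemep   [unconditioned shift]
  wemhemep (rule 3 does not apply)
  wemhemep (rule 4 does not apply)
  wemhemep (rule 5 does not apply)
  giving Fedor wemhemep.
If borrowed from Irsim 'emfemip' after the early changes, it would undergo only the recent ones:
  rule 4 (final devoicing): no change (emfemip)
  rule 5 (vowel merger): no change (emfemip)
  ⇒ as a loan: emfemip
Fedor 'wemhemep' matches the inherited outcome exactly, so it is an inherited cognate, not a loan.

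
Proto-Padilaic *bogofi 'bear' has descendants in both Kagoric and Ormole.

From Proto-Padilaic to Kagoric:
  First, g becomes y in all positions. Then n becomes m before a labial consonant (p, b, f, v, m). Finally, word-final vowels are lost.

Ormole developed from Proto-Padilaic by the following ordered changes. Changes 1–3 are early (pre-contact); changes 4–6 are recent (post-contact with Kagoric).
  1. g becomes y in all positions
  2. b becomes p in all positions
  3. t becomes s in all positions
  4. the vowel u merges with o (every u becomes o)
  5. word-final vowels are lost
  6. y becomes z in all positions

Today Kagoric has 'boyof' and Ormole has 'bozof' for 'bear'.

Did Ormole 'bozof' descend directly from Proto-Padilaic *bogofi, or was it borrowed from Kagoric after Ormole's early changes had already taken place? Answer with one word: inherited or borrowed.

If inherited, *bogofi would pass through all of Ormole's changes:
Ormole: *bogofi > boyofi > poyofi > poyof > pozof  (by unconditioned shift, unconditioned shift, apocope, unconditioned shift)
If borrowed from Kagoric 'boyof' after the early changes, it would undergo only the recent ones:
  rule 4 (vowel merger): no change (boyof)
  rule 5 (apocope): no change (boyof)
  rule 6 (unconditioned shift): boyof → bozof
  ⇒ as a loan: bozof
Ormole 'bozof' matches the loan outcome 'bozof', not the inherited 'pozof' — it skipped the early Ormole changes, so it was borrowed from Kagoric.

borrowed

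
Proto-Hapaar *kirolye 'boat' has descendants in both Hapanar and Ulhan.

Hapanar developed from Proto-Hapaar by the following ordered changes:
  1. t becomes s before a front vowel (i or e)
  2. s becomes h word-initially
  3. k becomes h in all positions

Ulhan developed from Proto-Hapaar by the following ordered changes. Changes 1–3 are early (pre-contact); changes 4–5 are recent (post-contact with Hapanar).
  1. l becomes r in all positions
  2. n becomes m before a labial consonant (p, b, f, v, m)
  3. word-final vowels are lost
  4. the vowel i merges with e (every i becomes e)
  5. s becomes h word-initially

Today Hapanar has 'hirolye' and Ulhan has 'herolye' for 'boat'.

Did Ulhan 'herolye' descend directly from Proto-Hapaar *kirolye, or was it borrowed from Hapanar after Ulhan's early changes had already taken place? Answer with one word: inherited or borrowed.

If inherited, *kirolye would pass through all of Ulhan's changes:
Ulhan: *kirolye
  kirolye → kirorye   [unconditioned shift]
  kirorye (rule 2 does not apply)
  kirorye → kirory   [apocope]
  kirory → kerory   [vowel merger]
  kerory (rule 5 does not apply)
  giving Ulhan kerory.
If borrowed from Hapanar 'hirolye' after the early changes, it would undergo only the recent ones:
  rule 4 (vowel merger): hirolye → herolye
  rule 5 (debuccalisation): no change (herolye)
  ⇒ as a loan: herolye
Ulhan 'herolye' matches the loan outcome 'herolye', not the inherited 'kerory' — it skipped the early Ulhan changes, so it was borrowed from Hapanar.

borrowed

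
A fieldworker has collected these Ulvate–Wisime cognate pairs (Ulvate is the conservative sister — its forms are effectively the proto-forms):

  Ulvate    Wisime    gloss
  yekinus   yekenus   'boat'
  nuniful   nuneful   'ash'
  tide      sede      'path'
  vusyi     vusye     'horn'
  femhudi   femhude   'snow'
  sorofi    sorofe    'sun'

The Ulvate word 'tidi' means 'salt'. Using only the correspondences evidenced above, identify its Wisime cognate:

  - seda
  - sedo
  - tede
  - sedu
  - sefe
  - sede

sede

tide ~ sede — Ulvate t corresponds to Wisime s word-initially before a front vowel.
tide ~ sede — Ulvate i corresponds to Wisime e after a consonant, before a consonant other than r, m, n, p, b, f, v.
vusyi ~ vusye, femhudi ~ femhude — Ulvate i corresponds to Wisime e word-finally.
Applying these to Ulvate 'tidi':
  tidi → sidi   (t→s word-initially before a front vowel)
  sidi → sedi   (i→e after a consonant, before a consonant other than r, m, n, p, b, f, v)
  sedi → sede   (i→e word-finally)
So the Wisime cognate is 'sede'.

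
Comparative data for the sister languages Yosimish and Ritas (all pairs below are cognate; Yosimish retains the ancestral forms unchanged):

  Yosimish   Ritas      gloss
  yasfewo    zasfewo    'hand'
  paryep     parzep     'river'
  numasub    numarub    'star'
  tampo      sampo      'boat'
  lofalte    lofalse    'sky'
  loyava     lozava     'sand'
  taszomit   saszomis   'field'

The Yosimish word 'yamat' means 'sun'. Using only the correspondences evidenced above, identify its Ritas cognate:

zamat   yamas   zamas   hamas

zamas

yasfewo ~ zasfewo — Yosimish y corresponds to Ritas z word-initially before a back vowel.
taszomit ~ saszomis — Yosimish t corresponds to Ritas s word-finally.
Applying these to Yosimish 'yamat':
  yamat → zamat   (y→z word-initially before a back vowel)
  zamat → zamas   (t→s word-finally)
So the Ritas cognate is 'zamas'.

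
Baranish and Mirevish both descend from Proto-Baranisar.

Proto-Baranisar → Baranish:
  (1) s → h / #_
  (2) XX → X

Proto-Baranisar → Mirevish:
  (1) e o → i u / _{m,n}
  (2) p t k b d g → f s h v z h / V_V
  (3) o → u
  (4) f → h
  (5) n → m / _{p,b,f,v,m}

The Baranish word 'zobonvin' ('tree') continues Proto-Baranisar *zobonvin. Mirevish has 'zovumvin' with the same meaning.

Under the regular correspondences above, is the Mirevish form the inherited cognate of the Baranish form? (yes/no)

no

Derive the expected Mirevish reflex of *zobonvin:
Mirevish: start from *zobonvin.
  rule 1 (pre-nasal raising): zobonvin → zobunvin
  rule 2 (intervocalic lenition): zobunvin → zovunvin
  rule 3 (vowel merger): zovunvin → zuvunvin
  rule 4: no change — zuvunvin
  rule 5 (nasal place assimilation): zuvunvin → zuvumvin
  ⇒ Mirevish zuvumvin
The regular Mirevish reflex would be 'zuvumvin', but the attested form is 'zovumvin'. The correspondence is irregular, so they are not cognates (the Mirevish form has a different source).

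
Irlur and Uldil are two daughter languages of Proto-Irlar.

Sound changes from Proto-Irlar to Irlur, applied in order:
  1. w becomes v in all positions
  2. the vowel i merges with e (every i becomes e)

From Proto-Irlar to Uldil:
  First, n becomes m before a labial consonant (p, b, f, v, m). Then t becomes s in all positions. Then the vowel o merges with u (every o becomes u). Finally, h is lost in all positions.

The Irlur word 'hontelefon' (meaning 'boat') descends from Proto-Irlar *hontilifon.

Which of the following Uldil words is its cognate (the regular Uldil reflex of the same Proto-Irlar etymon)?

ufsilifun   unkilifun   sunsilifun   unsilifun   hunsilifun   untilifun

Uldil: *hontilifon
  hontilifon (rule 1 does not apply)
  hontilifon → honsilifon   [unconditioned shift]
  honsilifon → hunsilifun   [vowel merger]
  hunsilifun → unsilifun   [h-loss]
  giving Uldil unsilifun.

unsilifun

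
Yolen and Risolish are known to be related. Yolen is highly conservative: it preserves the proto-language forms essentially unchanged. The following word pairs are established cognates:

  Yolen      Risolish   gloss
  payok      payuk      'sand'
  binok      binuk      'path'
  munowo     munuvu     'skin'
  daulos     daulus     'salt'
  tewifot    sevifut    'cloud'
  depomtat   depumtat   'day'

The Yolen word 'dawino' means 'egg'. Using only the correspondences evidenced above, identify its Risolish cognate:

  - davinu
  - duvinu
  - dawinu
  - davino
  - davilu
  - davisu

tewifot ~ sevifut — Yolen w corresponds to Risolish v between vowels (before a front vowel).
munowo ~ munuvu — Yolen o corresponds to Risolish u word-finally.
Applying these to Yolen 'dawino':
  dawino → davino   (w→v between vowels (before a front vowel))
  davino → davinu   (o→u word-finally)
So the Risolish cognate is 'davinu'.

davinu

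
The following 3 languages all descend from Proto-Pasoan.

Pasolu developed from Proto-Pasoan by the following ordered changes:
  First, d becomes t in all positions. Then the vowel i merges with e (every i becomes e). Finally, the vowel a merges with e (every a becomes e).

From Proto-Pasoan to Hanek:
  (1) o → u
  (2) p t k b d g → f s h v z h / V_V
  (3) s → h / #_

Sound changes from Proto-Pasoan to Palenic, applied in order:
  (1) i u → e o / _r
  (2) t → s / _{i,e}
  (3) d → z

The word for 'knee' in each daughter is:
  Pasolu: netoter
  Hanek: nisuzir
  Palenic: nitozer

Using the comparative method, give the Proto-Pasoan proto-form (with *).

Position 2: Pasolu has e, Hanek has i, Palenic has i. Hanek preserves i here (none of its changes turn any other segment into i), so the proto-segment is *i.
Position 4: Pasolu has o, Hanek has u, Palenic has o. Pasolu preserves o here (none of its changes turn any other segment into o), so the proto-segment is *o.
Verify the candidate proto-form against each daughter:
Pasolu: start from *nitodir.
  rule 1 (unconditioned shift): nitodir → nitotir
  rule 2 (vowel merger): nitotir → netoter
  rule 3: no change — netoter
  ⇒ Pasolu netoter
Hanek: *nitodir
  nitodir → nitudir   [vowel merger]
  nitudir → nisuzir   [intervocalic lenition]
  nisuzir (rule 3 does not apply)
  giving Hanek nisuzir.
Palenic: *nitodir
  nitodir → nitoder   [pre-rhotic lowering]
  nitoder (rule 2 does not apply)
  nitoder → nitozer   [unconditioned shift]
  giving Palenic nitozer.
No other proto-form is consistent with every reflex, so the reconstruction is *nitodir.

*nitodir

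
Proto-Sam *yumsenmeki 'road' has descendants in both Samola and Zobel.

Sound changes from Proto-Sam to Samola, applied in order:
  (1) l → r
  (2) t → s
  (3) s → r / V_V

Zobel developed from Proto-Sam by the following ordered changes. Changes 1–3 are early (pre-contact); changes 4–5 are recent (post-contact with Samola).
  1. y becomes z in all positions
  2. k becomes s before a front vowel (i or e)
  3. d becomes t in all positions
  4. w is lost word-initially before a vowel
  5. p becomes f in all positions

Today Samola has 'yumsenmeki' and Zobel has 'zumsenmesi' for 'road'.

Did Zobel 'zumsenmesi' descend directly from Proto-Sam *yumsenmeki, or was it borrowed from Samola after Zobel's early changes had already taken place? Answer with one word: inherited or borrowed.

If inherited, *yumsenmeki would pass through all of Zobel's changes:
Zobel: start from *yumsenmeki.
  rule 1 (unconditioned shift): yumsenmeki → zumsenmeki
  rule 2 (palatalisation): zumsenmeki → zumsenmesi
  rule 3: no change — zumsenmesi
  rule 4: no change — zumsenmesi
  rule 5: no change — zumsenmesi
  ⇒ Zobel zumsenmesi
If borrowed from Samola 'yumsenmeki' after the early changes, it would undergo only the recent ones:
  rule 4 (glide loss): no change (yumsenmeki)
  rule 5 (unconditioned shift): no change (yumsenmeki)
  ⇒ as a loan: yumsenmeki
Zobel 'zumsenmesi' matches the inherited outcome exactly, so it is an inherited cognate, not a loan.

inherited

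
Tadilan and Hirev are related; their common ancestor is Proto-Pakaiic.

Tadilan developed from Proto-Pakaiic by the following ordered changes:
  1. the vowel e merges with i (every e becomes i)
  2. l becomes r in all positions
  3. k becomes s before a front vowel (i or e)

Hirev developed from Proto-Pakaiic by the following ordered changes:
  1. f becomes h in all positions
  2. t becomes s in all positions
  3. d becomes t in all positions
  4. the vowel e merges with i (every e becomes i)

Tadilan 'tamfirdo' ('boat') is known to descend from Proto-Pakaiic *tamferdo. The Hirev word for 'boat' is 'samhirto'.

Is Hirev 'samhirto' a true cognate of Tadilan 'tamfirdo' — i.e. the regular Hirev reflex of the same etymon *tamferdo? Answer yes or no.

Derive the expected Hirev reflex of *tamferdo:
Hirev: start from *tamferdo.
  rule 1 (unconditioned shift): tamferdo → tamherdo
  rule 2 (unconditioned shift): tamherdo → samherdo
  rule 3 (unconditioned shift): samherdo → samherto
  rule 4 (vowel merger): samherto → samhirto
  ⇒ Hirev samhirto
Hirev 'samhirto' matches the regular reflex exactly, so the pair is cognate.

yes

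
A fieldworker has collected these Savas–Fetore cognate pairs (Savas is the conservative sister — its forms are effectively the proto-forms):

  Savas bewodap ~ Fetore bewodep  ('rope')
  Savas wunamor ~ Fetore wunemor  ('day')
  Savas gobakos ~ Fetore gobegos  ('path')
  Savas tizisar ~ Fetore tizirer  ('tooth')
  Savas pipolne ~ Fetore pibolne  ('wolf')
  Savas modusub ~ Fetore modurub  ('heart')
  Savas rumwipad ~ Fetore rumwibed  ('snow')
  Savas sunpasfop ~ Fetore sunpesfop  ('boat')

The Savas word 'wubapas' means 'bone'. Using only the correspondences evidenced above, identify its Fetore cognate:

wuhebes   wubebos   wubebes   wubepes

bewodap ~ bewodep — Savas a corresponds to Fetore e after a consonant, before a labial obstruent.
rumwipad ~ rumwibed — Savas p corresponds to Fetore b between vowels (before a back vowel).
gobakos ~ gobegos, rumwipad ~ rumwibed — Savas a corresponds to Fetore e after a consonant, before a consonant other than r, m, n, p, b, f, v.
Applying these to Savas 'wubapas':
  wubapas → wubepas   (a→e after a consonant, before a labial obstruent)
  wubepas → wubebas   (p→b between vowels (before a back vowel))
  wubebas → wubebes   (a→e after a consonant, before a consonant other than r, m, n, p, b, f, v)
So the Fetore cognate is 'wubebes'.

wubebes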